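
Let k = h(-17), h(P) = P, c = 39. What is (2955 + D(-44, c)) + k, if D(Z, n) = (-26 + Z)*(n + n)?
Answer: -2522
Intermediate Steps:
D(Z, n) = 2*n*(-26 + Z) (D(Z, n) = (-26 + Z)*(2*n) = 2*n*(-26 + Z))
k = -17
(2955 + D(-44, c)) + k = (2955 + 2*39*(-26 - 44)) - 17 = (2955 + 2*39*(-70)) - 17 = (2955 - 5460) - 17 = -2505 - 17 = -2522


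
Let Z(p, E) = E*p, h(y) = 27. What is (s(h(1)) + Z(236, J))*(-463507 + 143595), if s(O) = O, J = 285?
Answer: -21525918744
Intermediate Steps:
(s(h(1)) + Z(236, J))*(-463507 + 143595) = (27 + 285*236)*(-463507 + 143595) = (27 + 67260)*(-319912) = 67287*(-319912) = -21525918744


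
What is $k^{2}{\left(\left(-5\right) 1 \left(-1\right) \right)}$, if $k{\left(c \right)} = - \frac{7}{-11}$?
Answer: $\frac{49}{121} \approx 0.40496$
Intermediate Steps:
$k{\left(c \right)} = \frac{7}{11}$ ($k{\left(c \right)} = \left(-7\right) \left(- \frac{1}{11}\right) = \frac{7}{11}$)
$k^{2}{\left(\left(-5\right) 1 \left(-1\right) \right)} = \left(\frac{7}{11}\right)^{2} = \frac{49}{121}$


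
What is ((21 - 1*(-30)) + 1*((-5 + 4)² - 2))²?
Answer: 2500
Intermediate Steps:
((21 - 1*(-30)) + 1*((-5 + 4)² - 2))² = ((21 + 30) + 1*((-1)² - 2))² = (51 + 1*(1 - 2))² = (51 + 1*(-1))² = (51 - 1)² = 50² = 2500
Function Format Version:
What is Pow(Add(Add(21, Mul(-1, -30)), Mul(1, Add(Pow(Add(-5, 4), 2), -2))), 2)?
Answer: 2500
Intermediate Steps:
Pow(Add(Add(21, Mul(-1, -30)), Mul(1, Add(Pow(Add(-5, 4), 2), -2))), 2) = Pow(Add(Add(21, 30), Mul(1, Add(Pow(-1, 2), -2))), 2) = Pow(Add(51, Mul(1, Add(1, -2))), 2) = Pow(Add(51, Mul(1, -1)), 2) = Pow(Add(51, -1), 2) = Pow(50, 2) = 2500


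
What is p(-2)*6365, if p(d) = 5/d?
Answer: -31825/2 ≈ -15913.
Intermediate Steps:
p(-2)*6365 = (5/(-2))*6365 = (5*(-½))*6365 = -5/2*6365 = -31825/2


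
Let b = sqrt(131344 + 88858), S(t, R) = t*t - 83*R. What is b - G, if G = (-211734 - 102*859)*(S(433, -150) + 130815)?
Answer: 99011871408 + sqrt(220202) ≈ 9.9012e+10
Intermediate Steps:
S(t, R) = t**2 - 83*R
b = sqrt(220202) ≈ 469.26
G = -99011871408 (G = (-211734 - 102*859)*((433**2 - 83*(-150)) + 130815) = (-211734 - 87618)*((187489 + 12450) + 130815) = -299352*(199939 + 130815) = -299352*330754 = -99011871408)
b - G = sqrt(220202) - 1*(-99011871408) = sqrt(220202) + 99011871408 = 99011871408 + sqrt(220202)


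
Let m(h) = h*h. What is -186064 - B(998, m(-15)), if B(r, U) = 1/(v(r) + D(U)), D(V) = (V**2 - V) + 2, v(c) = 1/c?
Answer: -9359241919606/50301197 ≈ -1.8606e+5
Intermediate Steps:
m(h) = h**2
D(V) = 2 + V**2 - V
B(r, U) = 1/(2 + U**2 + 1/r - U) (B(r, U) = 1/(1/r + (2 + U**2 - U)) = 1/(2 + U**2 + 1/r - U))
-186064 - B(998, m(-15)) = -186064 - 998/(1 + 998*(2 + ((-15)**2)**2 - 1*(-15)**2)) = -186064 - 998/(1 + 998*(2 + 225**2 - 1*225)) = -186064 - 998/(1 + 998*(2 + 50625 - 225)) = -186064 - 998/(1 + 998*50402) = -186064 - 998/(1 + 50301196) = -186064 - 998/50301197 = -9359241919606/50301197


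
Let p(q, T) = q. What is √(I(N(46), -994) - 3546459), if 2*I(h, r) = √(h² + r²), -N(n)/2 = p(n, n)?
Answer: √(-3546459 + 5*√9965) ≈ 1883.1*I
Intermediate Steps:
N(n) = -2*n
I(h, r) = √(h² + r²)/2
√(I(N(46), -994) - 3546459) = √(√((-2*46)² + (-994)²)/2 - 3546459) = √(√((-92)² + 988036)/2 - 3546459) = √(√(8464 + 988036)/2 - 3546459) = √(√996500/2 - 3546459) = √((10*√9965)/2 - 3546459) = √(5*√9965 - 3546459) = √(-3546459 + 5*√9965)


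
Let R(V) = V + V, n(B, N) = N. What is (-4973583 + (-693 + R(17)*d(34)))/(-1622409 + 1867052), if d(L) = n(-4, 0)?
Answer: -4974276/244643 ≈ -20.333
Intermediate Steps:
R(V) = 2*V
d(L) = 0
(-4973583 + (-693 + R(17)*d(34)))/(-1622409 + 1867052) = (-4973583 + (-693 + (2*17)*0))/(-1622409 + 1867052) = (-4973583 + (-693 + 34*0))/244643 = (-4973583 + (-693 + 0))*(1/244643) = (-4973583 - 693)*(1/244643) = -4974276*1/244643 = -4974276/244643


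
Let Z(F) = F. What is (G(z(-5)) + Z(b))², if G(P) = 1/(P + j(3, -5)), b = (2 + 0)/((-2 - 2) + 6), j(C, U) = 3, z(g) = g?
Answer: ¼ ≈ 0.25000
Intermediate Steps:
b = 1 (b = 2/(-4 + 6) = 2/2 = 2*(½) = 1)
G(P) = 1/(3 + P) (G(P) = 1/(P + 3) = 1/(3 + P))
(G(z(-5)) + Z(b))² = (1/(3 - 5) + 1)² = (1/(-2) + 1)² = (-½ + 1)² = (½)² = ¼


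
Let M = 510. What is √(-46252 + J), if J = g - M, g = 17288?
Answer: I*√29474 ≈ 171.68*I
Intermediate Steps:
J = 16778 (J = 17288 - 1*510 = 17288 - 510 = 16778)
√(-46252 + J) = √(-46252 + 16778) = √(-29474) = I*√29474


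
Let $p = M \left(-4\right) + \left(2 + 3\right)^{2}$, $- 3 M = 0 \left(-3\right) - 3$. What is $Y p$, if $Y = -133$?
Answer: $-2793$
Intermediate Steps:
$M = 1$ ($M = - \frac{0 \left(-3\right) - 3}{3} = - \frac{0 - 3}{3} = \left(- \frac{1}{3}\right) \left(-3\right) = 1$)
$p = 21$ ($p = 1 \left(-4\right) + \left(2 + 3\right)^{2} = -4 + 5^{2} = -4 + 25 = 21$)
$Y p = \left(-133\right) 21 = -2793$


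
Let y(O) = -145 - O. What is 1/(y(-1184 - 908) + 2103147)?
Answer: 1/2105094 ≈ 4.7504e-7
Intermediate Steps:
1/(y(-1184 - 908) + 2103147) = 1/((-145 - (-1184 - 908)) + 2103147) = 1/((-145 - 1*(-2092)) + 2103147) = 1/((-145 + 2092) + 2103147) = 1/(1947 + 2103147) = 1/2105094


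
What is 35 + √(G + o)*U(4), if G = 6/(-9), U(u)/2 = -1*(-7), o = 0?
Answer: 35 + 14*I*√6/3 ≈ 35.0 + 11.431*I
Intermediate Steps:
U(u) = 14 (U(u) = 2*(-1*(-7)) = 2*7 = 14)
G = -⅔ (G = 6*(-⅑) = -⅔ ≈ -0.66667)
35 + √(G + o)*U(4) = 35 + √(-⅔ + 0)*14 = 35 + √(-⅔)*14 = 35 + (I*√6/3)*14 = 35 + 14*I*√6/3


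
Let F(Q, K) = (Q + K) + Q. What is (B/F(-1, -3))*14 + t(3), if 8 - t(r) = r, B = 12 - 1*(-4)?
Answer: -199/5 ≈ -39.800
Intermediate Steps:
B = 16 (B = 12 + 4 = 16)
F(Q, K) = K + 2*Q (F(Q, K) = (K + Q) + Q = K + 2*Q)
t(r) = 8 - r
(B/F(-1, -3))*14 + t(3) = (16/(-3 + 2*(-1)))*14 + (8 - 1*3) = (16/(-3 - 2))*14 + (8 - 3) = (16/(-5))*14 + 5 = (16*(-⅕))*14 + 5 = -16/5*14 + 5 = -224/5 + 5 = -199/5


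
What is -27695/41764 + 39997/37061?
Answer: 644030313/1547815604 ≈ 0.41609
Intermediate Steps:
-27695/41764 + 39997/37061 = 644030313/1547815604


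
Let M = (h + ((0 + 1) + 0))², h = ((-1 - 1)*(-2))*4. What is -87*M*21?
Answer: -528003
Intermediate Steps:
h = 16 (h = -2*(-2)*4 = 4*4 = 16)
M = 289 (M = (16 + ((0 + 1) + 0))² = (16 + (1 + 0))² = (16 + 1)² = 17² = 289)
-87*M*21 = -87*289*21 = -25143*21 = -528003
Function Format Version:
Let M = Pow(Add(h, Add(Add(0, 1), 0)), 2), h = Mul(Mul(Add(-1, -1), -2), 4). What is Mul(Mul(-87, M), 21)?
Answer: -528003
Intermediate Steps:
h = 16 (h = Mul(Mul(-2, -2), 4) = Mul(4, 4) = 16)
M = 289 (M = Pow(Add(16, Add(Add(0, 1), 0)), 2) = Pow(Add(16, Add(1, 0)), 2) = Pow(Add(16, 1), 2) = Pow(17, 2) = 289)
Mul(Mul(-87, M), 21) = Mul(Mul(-87, 289), 21) = Mul(-25143, 21) = -528003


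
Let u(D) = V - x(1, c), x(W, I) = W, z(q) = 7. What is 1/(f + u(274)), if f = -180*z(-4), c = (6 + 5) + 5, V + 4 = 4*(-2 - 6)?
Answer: -1/1297 ≈ -0.00077101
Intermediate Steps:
V = -36 (V = -4 + 4*(-2 - 6) = -4 + 4*(-8) = -4 - 32 = -36)
c = 16 (c = 11 + 5 = 16)
f = -1260 (f = -180*7 = -1260)
u(D) = -37 (u(D) = -36 - 1*1 = -36 - 1 = -37)
1/(f + u(274)) = 1/(-1260 - 37) = 1/(-1297) = -1/1297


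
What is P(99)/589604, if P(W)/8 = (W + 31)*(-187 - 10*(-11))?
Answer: -20020/147401 ≈ -0.13582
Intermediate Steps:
P(W) = -19096 - 616*W (P(W) = 8*((W + 31)*(-187 - 10*(-11))) = 8*((31 + W)*(-187 + 110)) = 8*((31 + W)*(-77)) = 8*(-2387 - 77*W) = -19096 - 616*W)
P(99)/589604 = (-19096 - 616*99)/589604 = (-19096 - 60984)*(1/589604) = -80080*1/589604 = -20020/147401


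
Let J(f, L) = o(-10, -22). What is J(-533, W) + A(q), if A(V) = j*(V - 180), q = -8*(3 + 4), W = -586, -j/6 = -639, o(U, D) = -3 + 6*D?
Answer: -904959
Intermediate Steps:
j = 3834 (j = -6*(-639) = 3834)
J(f, L) = -135 (J(f, L) = -3 + 6*(-22) = -3 - 132 = -135)
q = -56 (q = -8*7 = -56)
A(V) = -690120 + 3834*V (A(V) = 3834*(V - 180) = 3834*(-180 + V) = -690120 + 3834*V)
J(-533, W) + A(q) = -135 + (-690120 + 3834*(-56)) = -135 + (-690120 - 214704) = -135 - 904824 = -904959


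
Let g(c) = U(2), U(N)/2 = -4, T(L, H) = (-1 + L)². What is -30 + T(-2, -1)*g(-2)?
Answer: -102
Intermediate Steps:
U(N) = -8 (U(N) = 2*(-4) = -8)
g(c) = -8
-30 + T(-2, -1)*g(-2) = -30 + (-1 - 2)²*(-8) = -30 + (-3)²*(-8) = -30 + 9*(-8) = -30 - 72 = -102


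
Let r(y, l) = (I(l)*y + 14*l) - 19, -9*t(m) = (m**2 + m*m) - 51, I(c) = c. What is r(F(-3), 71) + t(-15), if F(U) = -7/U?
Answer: 3289/3 ≈ 1096.3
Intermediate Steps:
t(m) = 17/3 - 2*m**2/9 (t(m) = -((m**2 + m*m) - 51)/9 = -((m**2 + m**2) - 51)/9 = -(2*m**2 - 51)/9 = -(-51 + 2*m**2)/9 = 17/3 - 2*m**2/9)
r(y, l) = -19 + 14*l + l*y (r(y, l) = (l*y + 14*l) - 19 = (14*l + l*y) - 19 = -19 + 14*l + l*y)
r(F(-3), 71) + t(-15) = (-19 + 14*71 + 71*(-7/(-3))) + (17/3 - 2/9*(-15)**2) = (-19 + 994 + 71*(-7*(-1/3))) + (17/3 - 2/9*225) = (-19 + 994 + 71*(7/3)) + (17/3 - 50) = (-19 + 994 + 497/3) - 133/3 = 3422/3 - 133/3 = 3289/3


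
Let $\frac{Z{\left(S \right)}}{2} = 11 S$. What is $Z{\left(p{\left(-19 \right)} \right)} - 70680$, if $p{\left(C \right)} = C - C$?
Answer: $-70680$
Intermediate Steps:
$p{\left(C \right)} = 0$
$Z{\left(S \right)} = 22 S$ ($Z{\left(S \right)} = 2 \cdot 11 S = 22 S$)
$Z{\left(p{\left(-19 \right)} \right)} - 70680 = 22 \cdot 0 - 70680 = 0 - 70680 = -70680$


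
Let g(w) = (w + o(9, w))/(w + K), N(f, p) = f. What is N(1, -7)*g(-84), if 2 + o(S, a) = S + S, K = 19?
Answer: 68/65 ≈ 1.0462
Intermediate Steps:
o(S, a) = -2 + 2*S (o(S, a) = -2 + (S + S) = -2 + 2*S)
g(w) = (16 + w)/(19 + w) (g(w) = (w + (-2 + 2*9))/(w + 19) = (w + (-2 + 18))/(19 + w) = (w + 16)/(19 + w) = (16 + w)/(19 + w))
N(1, -7)*g(-84) = 1*((16 - 84)/(19 - 84)) = 1*(-68/(-65)) = 1*(-1/65*(-68)) = 1*(68/65) = 68/65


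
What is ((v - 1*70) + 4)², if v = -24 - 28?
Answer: 13924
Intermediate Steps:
v = -52
((v - 1*70) + 4)² = ((-52 - 1*70) + 4)² = ((-52 - 70) + 4)² = (-122 + 4)² = (-118)² = 13924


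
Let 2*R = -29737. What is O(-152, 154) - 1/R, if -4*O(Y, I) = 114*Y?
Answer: 128820686/29737 ≈ 4332.0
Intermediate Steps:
R = -29737/2 (R = (½)*(-29737) = -29737/2 ≈ -14869.)
O(Y, I) = -57*Y/2
O(-152, 154) - 1/R = -57/2*(-152) - 1/(-29737/2) = 4332 - 1*(-2/29737) = 4332 + 2/29737 = 128820686/29737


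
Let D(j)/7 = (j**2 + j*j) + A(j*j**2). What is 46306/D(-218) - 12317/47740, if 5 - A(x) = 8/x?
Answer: -553599567386433/2938310866012060 ≈ -0.18841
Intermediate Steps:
A(x) = 5 - 8/x
D(j) = 35 - 56/j**3 + 14*j**2 (D(j) = 7*((j**2 + j*j) + (5 - 8/j**3)) = 7*((j**2 + j**2) + (5 - 8/j**3)) = 7*(2*j**2 + (5 - 8/j**3)) = 7*(5 - 8/j**3 + 2*j**2) = 35 - 56/j**3 + 14*j**2)
46306/D(-218) - 12317/47740 = 46306/(35 - 56/(-218)**3 + 14*(-218)**2) - 12317/47740 = 46306/(35 - 56*(-1/10360232) + 14*47524) - 12317*1/47740 = 46306/(35 + 7/1295029 + 665336) - 12317/47740 = 46306/(861674740766/1295029) - 12317/47740 = 46306*(1295029/861674740766) - 12317/47740 = 29983806437/430837370383 - 12317/47740 = -553599567386433/2938310866012060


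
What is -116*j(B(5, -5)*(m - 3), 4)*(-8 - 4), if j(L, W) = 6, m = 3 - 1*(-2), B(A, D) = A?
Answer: 8352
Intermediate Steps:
m = 5 (m = 3 + 2 = 5)
-116*j(B(5, -5)*(m - 3), 4)*(-8 - 4) = -696*(-8 - 4) = -696*(-12) = -116*(-72) = 8352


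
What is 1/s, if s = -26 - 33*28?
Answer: -1/950 ≈ -0.0010526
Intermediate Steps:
s = -950 (s = -26 - 924 = -950)
1/s = 1/(-950) = -1/950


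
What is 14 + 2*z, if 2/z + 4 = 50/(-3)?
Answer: 428/31 ≈ 13.806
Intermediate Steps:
z = -3/31 (z = 2/(-4 + 50/(-3)) = 2/(-4 + 50*(-1/3)) = 2/(-4 - 50/3) = 2/(-62/3) = 2*(-3/62) = -3/31 ≈ -0.096774)
14 + 2*z = 14 + 2*(-3/31) = 14 - 6/31 = 428/31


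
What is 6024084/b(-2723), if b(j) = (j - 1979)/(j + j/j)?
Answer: 8198778324/2351 ≈ 3.4874e+6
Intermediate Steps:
b(j) = (-1979 + j)/(1 + j) (b(j) = (-1979 + j)/(j + 1) = (-1979 + j)/(1 + j))
6024084/b(-2723) = 6024084/(((-1979 - 2723)/(1 - 2723))) = 6024084/((-4702/(-2722))) = 6024084/((-1/2722*(-4702))) = 6024084/(2351/1361) = 6024084*(1361/2351) = 8198778324/2351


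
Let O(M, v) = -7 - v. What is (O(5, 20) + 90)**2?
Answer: 3969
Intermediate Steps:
(O(5, 20) + 90)**2 = ((-7 - 1*20) + 90)**2 = ((-7 - 20) + 90)**2 = (-27 + 90)**2 = 63**2 = 3969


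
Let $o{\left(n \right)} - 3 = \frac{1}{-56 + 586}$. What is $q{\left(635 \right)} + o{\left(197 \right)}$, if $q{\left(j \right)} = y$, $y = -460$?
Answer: $- \frac{242209}{530} \approx -457.0$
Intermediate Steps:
$q{\left(j \right)} = -460$
$o{\left(n \right)} = \frac{1591}{530}$ ($o{\left(n \right)} = 3 + \frac{1}{-56 + 586} = 3 + \frac{1}{530} = \frac{1591}{530}$)
$q{\left(635 \right)} + o{\left(197 \right)} = -460 + \frac{1591}{530} = - \frac{242209}{530}$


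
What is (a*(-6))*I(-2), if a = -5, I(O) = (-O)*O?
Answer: -120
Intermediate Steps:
I(O) = -O²
(a*(-6))*I(-2) = (-5*(-6))*(-1*(-2)²) = 30*(-1*4) = 30*(-4) = -120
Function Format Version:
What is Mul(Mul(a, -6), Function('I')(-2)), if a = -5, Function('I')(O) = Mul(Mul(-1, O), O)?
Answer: -120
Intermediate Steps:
Function('I')(O) = Mul(-1, Pow(O, 2))
Mul(Mul(a, -6), Function('I')(-2)) = Mul(Mul(-5, -6), Mul(-1, Pow(-2, 2))) = Mul(30, Mul(-1, 4)) = Mul(30, -4) = -120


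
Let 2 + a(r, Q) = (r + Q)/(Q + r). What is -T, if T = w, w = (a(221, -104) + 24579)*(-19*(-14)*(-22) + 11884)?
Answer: -148254496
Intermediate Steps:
a(r, Q) = -1 (a(r, Q) = -2 + (r + Q)/(Q + r) = -2 + (Q + r)/(Q + r) = -2 + 1 = -1)
w = 148254496 (w = (-1 + 24579)*(-19*(-14)*(-22) + 11884) = 24578*(266*(-22) + 11884) = 24578*(-5852 + 11884) = 24578*6032 = 148254496)
T = 148254496
-T = -1*148254496 = -148254496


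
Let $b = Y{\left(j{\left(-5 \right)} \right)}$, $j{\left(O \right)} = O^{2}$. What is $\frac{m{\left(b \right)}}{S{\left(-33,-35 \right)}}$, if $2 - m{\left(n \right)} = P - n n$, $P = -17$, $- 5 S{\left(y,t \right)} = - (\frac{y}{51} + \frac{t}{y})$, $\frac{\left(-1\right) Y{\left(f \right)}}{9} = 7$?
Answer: $\frac{2796585}{58} \approx 48217.0$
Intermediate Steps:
$Y{\left(f \right)} = -63$ ($Y{\left(f \right)} = \left(-9\right) 7 = -63$)
$S{\left(y,t \right)} = \frac{y}{255} + \frac{t}{5 y}$ ($S{\left(y,t \right)} = - \frac{\left(-1\right) \left(\frac{y}{51} + \frac{t}{y}\right)}{5} = - \frac{- \frac{y}{51} - \frac{t}{y}}{5} = \frac{y}{255} + \frac{t}{5 y}$)
$b = -63$
$m{\left(n \right)} = 19 + n^{2}$ ($m{\left(n \right)} = 2 - \left(-17 - n n\right) = 2 - \left(-17 - n^{2}\right) = 2 + \left(17 + n^{2}\right) = 19 + n^{2}$)
$\frac{m{\left(b \right)}}{S{\left(-33,-35 \right)}} = \frac{19 + \left(-63\right)^{2}}{\frac{1}{255} \left(-33\right) + \frac{1}{5} \left(-35\right) \frac{1}{-33}} = \frac{19 + 3969}{- \frac{11}{85} + \frac{1}{5} \left(-35\right) \left(- \frac{1}{33}\right)} = \frac{3988}{- \frac{11}{85} + \frac{7}{33}} = \frac{3988}{\frac{232}{2805}} = 3988 \cdot \frac{2805}{232} = \frac{2796585}{58}$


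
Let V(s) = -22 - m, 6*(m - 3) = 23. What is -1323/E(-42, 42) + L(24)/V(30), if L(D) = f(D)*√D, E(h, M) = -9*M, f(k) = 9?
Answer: 7/2 - 108*√6/173 ≈ 1.9708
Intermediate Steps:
m = 41/6 (m = 3 + (⅙)*23 = 3 + 23/6 = 41/6 ≈ 6.8333)
V(s) = -173/6 (V(s) = -22 - 1*41/6 = -22 - 41/6 = -173/6)
L(D) = 9*√D
-1323/E(-42, 42) + L(24)/V(30) = -1323/((-9*42)) + (9*√24)/(-173/6) = -1323/(-378) + (9*(2*√6))*(-6/173) = -1323*(-1/378) + (18*√6)*(-6/173) = 7/2 - 108*√6/173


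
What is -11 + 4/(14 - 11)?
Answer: -29/3 ≈ -9.6667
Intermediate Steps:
-11 + 4/(14 - 11) = -11 + 4/3 = -29/3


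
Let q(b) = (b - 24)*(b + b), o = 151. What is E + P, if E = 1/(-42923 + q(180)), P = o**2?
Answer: 301816838/13237 ≈ 22801.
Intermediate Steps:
P = 22801 (P = 151**2 = 22801)
q(b) = 2*b*(-24 + b) (q(b) = (-24 + b)*(2*b) = 2*b*(-24 + b))
E = 1/13237 (E = 1/(-42923 + 2*180*(-24 + 180)) = 1/(-42923 + 2*180*156) = 1/(-42923 + 56160) = 1/13237 ≈ 7.5546e-5)
E + P = 1/13237 + 22801 = 301816838/13237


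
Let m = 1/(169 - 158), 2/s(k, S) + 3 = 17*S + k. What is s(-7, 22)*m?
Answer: 1/2002 ≈ 0.00049950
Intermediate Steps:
s(k, S) = 2/(-3 + k + 17*S) (s(k, S) = 2/(-3 + (17*S + k)) = 2/(-3 + (k + 17*S)) = 2/(-3 + k + 17*S))
m = 1/11 ≈ 0.090909
s(-7, 22)*m = (2/(-3 - 7 + 17*22))*(1/11) = (2/(-3 - 7 + 374))*(1/11) = (2/364)*(1/11) = (2*(1/364))*(1/11) = (1/182)*(1/11) = 1/2002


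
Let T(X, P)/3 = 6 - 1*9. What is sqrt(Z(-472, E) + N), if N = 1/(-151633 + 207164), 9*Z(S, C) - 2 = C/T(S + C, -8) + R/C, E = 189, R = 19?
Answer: I*sqrt(4720651382769)/1499337 ≈ 1.4491*I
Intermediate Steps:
T(X, P) = -9 (T(X, P) = 3*(6 - 1*9) = 3*(6 - 9) = 3*(-3) = -9)
Z(S, C) = 2/9 - C/81 + 19/(9*C) (Z(S, C) = 2/9 + (C/(-9) + 19/C)/9 = 2/9 + (C*(-1/9) + 19/C)/9 = 2/9 + (-C/9 + 19/C)/9 = 2/9 + (19/C - C/9)/9 = 2/9 + (-C/81 + 19/(9*C)) = 2/9 - C/81 + 19/(9*C))
N = 1/55531 ≈ 1.8008e-5
sqrt(Z(-472, E) + N) = sqrt((1/81)*(171 + 189*(18 - 1*189))/189 + 1/55531) = sqrt((1/81)*(1/189)*(171 + 189*(18 - 189)) + 1/55531) = sqrt((1/81)*(1/189)*(171 + 189*(-171)) + 1/55531) = sqrt((1/81)*(1/189)*(171 - 32319) + 1/55531) = sqrt((1/81)*(1/189)*(-32148) + 1/55531) = sqrt(-3572/1701 + 1/55531) = sqrt(-28336433/13494033) = I*sqrt(4720651382769)/1499337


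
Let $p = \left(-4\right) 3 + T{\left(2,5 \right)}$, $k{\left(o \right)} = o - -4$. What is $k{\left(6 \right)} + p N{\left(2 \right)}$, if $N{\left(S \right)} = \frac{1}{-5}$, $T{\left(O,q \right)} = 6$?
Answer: $\frac{56}{5} \approx 11.2$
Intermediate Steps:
$N{\left(S \right)} = - \frac{1}{5}$
$k{\left(o \right)} = 4 + o$ ($k{\left(o \right)} = o + 4 = 4 + o$)
$p = -6$ ($p = \left(-4\right) 3 + 6 = -12 + 6 = -6$)
$k{\left(6 \right)} + p N{\left(2 \right)} = \left(4 + 6\right) - - \frac{6}{5} = 10 + \frac{6}{5} = \frac{56}{5}$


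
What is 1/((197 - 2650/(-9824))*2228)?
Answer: 1228/539726873 ≈ 2.2752e-6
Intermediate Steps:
1/((197 - 2650/(-9824))*2228) = (1/2228)/(197 - 2650*(-1/9824)) = (1/2228)/(197 + 1325/4912) = (1/2228)/(968989/4912) = (4912/968989)*(1/2228) = 1228/539726873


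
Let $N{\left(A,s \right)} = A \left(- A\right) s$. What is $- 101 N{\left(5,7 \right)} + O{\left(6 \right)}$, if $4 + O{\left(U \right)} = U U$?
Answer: $17707$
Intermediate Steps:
$N{\left(A,s \right)} = - s A^{2}$ ($N{\left(A,s \right)} = - A^{2} s = - s A^{2}$)
$O{\left(U \right)} = -4 + U^{2}$ ($O{\left(U \right)} = -4 + U U = -4 + U^{2}$)
$- 101 N{\left(5,7 \right)} + O{\left(6 \right)} = - 101 \left(\left(-1\right) 7 \cdot 5^{2}\right) - \left(4 - 6^{2}\right) = - 101 \left(\left(-1\right) 7 \cdot 25\right) + \left(-4 + 36\right) = \left(-101\right) \left(-175\right) + 32 = 17675 + 32 = 17707$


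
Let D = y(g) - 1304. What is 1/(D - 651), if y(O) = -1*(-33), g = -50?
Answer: -1/1922 ≈ -0.00052029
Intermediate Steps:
y(O) = 33
D = -1271 (D = 33 - 1304 = -1271)
1/(D - 651) = 1/(-1271 - 651) = 1/(-1922) = -1/1922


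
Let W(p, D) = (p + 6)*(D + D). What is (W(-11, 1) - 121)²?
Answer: 17161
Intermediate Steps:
W(p, D) = 2*D*(6 + p) (W(p, D) = (6 + p)*(2*D) = 2*D*(6 + p))
(W(-11, 1) - 121)² = (2*1*(6 - 11) - 121)² = (2*1*(-5) - 121)² = (-10 - 121)² = (-131)² = 17161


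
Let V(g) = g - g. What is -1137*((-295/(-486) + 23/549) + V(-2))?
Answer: -7290823/9882 ≈ -737.79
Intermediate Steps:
V(g) = 0
-1137*((-295/(-486) + 23/549) + V(-2)) = -1137*((-295/(-486) + 23/549) + 0) = -1137*((-295*(-1/486) + 23*(1/549)) + 0) = -1137*((295/486 + 23/549) + 0) = -1137*(19237/29646 + 0) = -1137*19237/29646 = -7290823/9882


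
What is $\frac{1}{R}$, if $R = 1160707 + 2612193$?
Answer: $\frac{1}{3772900} \approx 2.6505 \cdot 10^{-7}$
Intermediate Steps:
$R = 3772900$
$\frac{1}{R} = \frac{1}{3772900}$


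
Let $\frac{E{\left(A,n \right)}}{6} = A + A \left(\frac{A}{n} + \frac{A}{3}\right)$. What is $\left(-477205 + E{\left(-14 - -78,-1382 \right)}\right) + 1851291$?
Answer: $\frac{955407154}{691} \approx 1.3826 \cdot 10^{6}$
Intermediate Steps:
$E{\left(A,n \right)} = 6 A + 6 A \left(\frac{A}{3} + \frac{A}{n}\right)$ ($E{\left(A,n \right)} = 6 \left(A + A \left(\frac{A}{n} + \frac{A}{3}\right)\right) = 6 \left(A + A \left(\frac{A}{3} + \frac{A}{n}\right)\right) = 6 A + 6 A \left(\frac{A}{3} + \frac{A}{n}\right)$)
$\left(-477205 + E{\left(-14 - -78,-1382 \right)}\right) + 1851291 = \left(-477205 + \frac{2 \left(-14 - -78\right) \left(3 \left(-14 - -78\right) - 1382 \left(3 - -64\right)\right)}{-1382}\right) + 1851291 = \left(-477205 + 2 \left(-14 + 78\right) \left(- \frac{1}{1382}\right) \left(3 \left(-14 + 78\right) - 1382 \left(3 + \left(-14 + 78\right)\right)\right)\right) + 1851291 = \left(-477205 + 2 \cdot 64 \left(- \frac{1}{1382}\right) \left(3 \cdot 64 - 1382 \left(3 + 64\right)\right)\right) + 1851291 = \left(-477205 + 2 \cdot 64 \left(- \frac{1}{1382}\right) \left(192 - 92594\right)\right) + 1851291 = \left(-477205 + 2 \cdot 64 \left(- \frac{1}{1382}\right) \left(-92402\right)\right) + 1851291 = \left(-477205 + \frac{5913728}{691}\right) + 1851291 = - \frac{323834927}{691} + 1851291 = \frac{955407154}{691}$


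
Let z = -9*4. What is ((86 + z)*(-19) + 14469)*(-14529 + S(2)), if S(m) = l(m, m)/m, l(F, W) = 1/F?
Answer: -785656685/4 ≈ -1.9641e+8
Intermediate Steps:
z = -36
S(m) = m⁻² (S(m) = 1/(m*m) = m⁻²)
((86 + z)*(-19) + 14469)*(-14529 + S(2)) = ((86 - 36)*(-19) + 14469)*(-14529 + 2⁻²) = (50*(-19) + 14469)*(-14529 + ¼) = (-950 + 14469)*(-58115/4) = 13519*(-58115/4) = -785656685/4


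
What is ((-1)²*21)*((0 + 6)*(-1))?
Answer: -126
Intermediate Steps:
((-1)²*21)*((0 + 6)*(-1)) = (1*21)*(6*(-1)) = 21*(-6) = -126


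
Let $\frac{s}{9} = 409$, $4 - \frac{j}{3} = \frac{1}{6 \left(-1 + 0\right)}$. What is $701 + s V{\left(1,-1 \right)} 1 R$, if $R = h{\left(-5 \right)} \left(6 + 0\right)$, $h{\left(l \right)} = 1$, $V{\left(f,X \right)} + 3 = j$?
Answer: $210518$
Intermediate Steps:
$j = \frac{25}{2}$ ($j = 12 - \frac{3}{6 \left(-1 + 0\right)} = 12 - \frac{3}{6 \left(-1\right)} = 12 - \frac{3}{-6} = 12 - - \frac{1}{2} = 12 + \frac{1}{2} = \frac{25}{2} \approx 12.5$)
$V{\left(f,X \right)} = \frac{19}{2}$ ($V{\left(f,X \right)} = -3 + \frac{25}{2} = \frac{19}{2}$)
$R = 6$ ($R = 1 \left(6 + 0\right) = 1 \cdot 6 = 6$)
$s = 3681$ ($s = 9 \cdot 409 = 3681$)
$701 + s V{\left(1,-1 \right)} 1 R = 701 + 3681 \cdot \frac{19}{2} \cdot 1 \cdot 6 = 701 + 3681 \cdot \frac{19}{2} \cdot 6 = 701 + 3681 \cdot 57 = 701 + 209817 = 210518$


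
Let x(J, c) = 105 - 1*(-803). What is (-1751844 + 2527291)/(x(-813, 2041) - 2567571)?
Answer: -775447/2566663 ≈ -0.30212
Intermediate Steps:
x(J, c) = 908 (x(J, c) = 105 + 803 = 908)
(-1751844 + 2527291)/(x(-813, 2041) - 2567571) = (-1751844 + 2527291)/(908 - 2567571) = 775447/(-2566663) = 775447*(-1/2566663) = -775447/2566663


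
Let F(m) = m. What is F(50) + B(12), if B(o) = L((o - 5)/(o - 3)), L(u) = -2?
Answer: 48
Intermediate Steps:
B(o) = -2
F(50) + B(12) = 50 - 2 = 48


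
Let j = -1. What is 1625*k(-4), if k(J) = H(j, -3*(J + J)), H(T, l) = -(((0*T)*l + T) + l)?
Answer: -37375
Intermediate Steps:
H(T, l) = -T - l (H(T, l) = -((0*l + T) + l) = -((0 + T) + l) = -(T + l) = -T - l)
k(J) = 1 + 6*J (k(J) = -1*(-1) - (-3)*(J + J) = 1 - (-3)*2*J = 1 - (-6)*J = 1 + 6*J)
1625*k(-4) = 1625*(1 + 6*(-4)) = 1625*(1 - 24) = 1625*(-23) = -37375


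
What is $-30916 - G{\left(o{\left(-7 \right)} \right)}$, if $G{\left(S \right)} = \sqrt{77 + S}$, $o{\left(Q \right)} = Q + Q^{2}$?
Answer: $-30916 - \sqrt{119} \approx -30927.0$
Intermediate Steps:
$-30916 - G{\left(o{\left(-7 \right)} \right)} = -30916 - \sqrt{77 - 7 \left(1 - 7\right)} = -30916 - \sqrt{77 - -42} = -30916 - \sqrt{77 + 42} = -30916 - \sqrt{119}$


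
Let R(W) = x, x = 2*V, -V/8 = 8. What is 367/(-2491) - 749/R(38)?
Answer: 1818783/318848 ≈ 5.7042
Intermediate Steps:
V = -64 (V = -8*8 = -64)
x = -128 (x = 2*(-64) = -128)
R(W) = -128
367/(-2491) - 749/R(38) = 367/(-2491) - 749/(-128) = 367*(-1/2491) - 749*(-1/128) = -367/2491 + 749/128 = 1818783/318848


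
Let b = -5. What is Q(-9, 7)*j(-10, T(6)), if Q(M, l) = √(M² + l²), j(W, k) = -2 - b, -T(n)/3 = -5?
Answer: 3*√130 ≈ 34.205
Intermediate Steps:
T(n) = 15 (T(n) = -3*(-5) = 15)
j(W, k) = 3 (j(W, k) = -2 - 1*(-5) = -2 + 5 = 3)
Q(-9, 7)*j(-10, T(6)) = √((-9)² + 7²)*3 = √(81 + 49)*3 = √130*3 = 3*√130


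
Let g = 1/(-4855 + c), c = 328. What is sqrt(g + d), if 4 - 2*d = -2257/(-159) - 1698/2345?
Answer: I*sqrt(666279205894460270)/375092130 ≈ 2.1762*I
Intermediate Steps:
d = -3531263/745710 (d = 2 - (-2257/(-159) - 1698/2345)/2 = 2 - (-2257*(-1/159) - 1698*1/2345)/2 = 2 - (2257/159 - 1698/2345)/2 = 2 - 1/2*5022683/372855 = 2 - 5022683/745710 = -3531263/745710 ≈ -4.7354)
g = -1/4527 (g = 1/(-4855 + 328) = 1/(-4527) = -1/4527 ≈ -0.00022090)
sqrt(g + d) = sqrt(-1/4527 - 3531263/745710) = sqrt(-5328924437/1125276390) = I*sqrt(666279205894460270)/375092130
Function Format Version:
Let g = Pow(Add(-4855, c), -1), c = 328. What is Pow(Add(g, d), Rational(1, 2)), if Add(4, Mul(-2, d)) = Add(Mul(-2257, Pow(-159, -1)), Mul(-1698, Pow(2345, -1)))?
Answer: Mul(Rational(1, 375092130), I, Pow(666279205894460270, Rational(1, 2))) ≈ Mul(2.1762, I)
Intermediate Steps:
d = Rational(-3531263, 745710) (d = Add(2, Mul(Rational(-1, 2), Add(Mul(-2257, Pow(-159, -1)), Mul(-1698, Pow(2345, -1))))) = Add(2, Mul(Rational(-1, 2), Add(Mul(-2257, Rational(-1, 159)), Mul(-1698, Rational(1, 2345))))) = Add(2, Mul(Rational(-1, 2), Add(Rational(2257, 159), Rational(-1698, 2345)))) = Add(2, Mul(Rational(-1, 2), Rational(5022683, 372855))) = Add(2, Rational(-5022683, 745710)) = Rational(-3531263, 745710) ≈ -4.7354)
g = Rational(-1, 4527) (g = Pow(Add(-4855, 328), -1) = Pow(-4527, -1) = Rational(-1, 4527) ≈ -0.00022090)
Pow(Add(g, d), Rational(1, 2)) = Pow(Add(Rational(-1, 4527), Rational(-3531263, 745710)), Rational(1, 2)) = Pow(Rational(-5328924437, 1125276390), Rational(1, 2)) = Mul(Rational(1, 375092130), I, Pow(666279205894460270, Rational(1, 2)))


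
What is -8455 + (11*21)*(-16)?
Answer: -12151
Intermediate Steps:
-8455 + (11*21)*(-16) = -8455 + 231*(-16) = -8455 - 3696 = -12151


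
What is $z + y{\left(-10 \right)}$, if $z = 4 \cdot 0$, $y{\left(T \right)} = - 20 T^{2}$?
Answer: $-2000$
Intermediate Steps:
$z = 0$
$z + y{\left(-10 \right)} = 0 - 20 \left(-10\right)^{2} = 0 - 2000 = -2000$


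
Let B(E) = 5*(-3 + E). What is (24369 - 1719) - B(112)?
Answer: 22105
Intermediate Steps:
B(E) = -15 + 5*E
(24369 - 1719) - B(112) = (24369 - 1719) - (-15 + 5*112) = 22650 - (-15 + 560) = 22650 - 1*545 = 22650 - 545 = 22105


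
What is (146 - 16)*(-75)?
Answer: -9750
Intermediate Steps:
(146 - 16)*(-75) = 130*(-75) = -9750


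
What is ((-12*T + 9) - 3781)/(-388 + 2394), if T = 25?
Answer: -2036/1003 ≈ -2.0299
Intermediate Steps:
((-12*T + 9) - 3781)/(-388 + 2394) = ((-12*25 + 9) - 3781)/(-388 + 2394) = ((-300 + 9) - 3781)/2006 = (-291 - 3781)*(1/2006) = -4072*1/2006 = -2036/1003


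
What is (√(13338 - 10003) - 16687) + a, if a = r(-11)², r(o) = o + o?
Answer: -16203 + √3335 ≈ -16145.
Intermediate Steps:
r(o) = 2*o
a = 484 (a = (2*(-11))² = (-22)² = 484)
(√(13338 - 10003) - 16687) + a = (√(13338 - 10003) - 16687) + 484 = (√3335 - 16687) + 484 = (-16687 + √3335) + 484 = -16203 + √3335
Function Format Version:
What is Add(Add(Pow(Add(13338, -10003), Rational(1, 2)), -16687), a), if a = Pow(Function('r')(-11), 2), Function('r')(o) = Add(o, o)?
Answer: Add(-16203, Pow(3335, Rational(1, 2))) ≈ -16145.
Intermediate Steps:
Function('r')(o) = Mul(2, o)
a = 484 (a = Pow(Mul(2, -11), 2) = Pow(-22, 2) = 484)
Add(Add(Pow(Add(13338, -10003), Rational(1, 2)), -16687), a) = Add(Add(Pow(Add(13338, -10003), Rational(1, 2)), -16687), 484) = Add(Add(Pow(3335, Rational(1, 2)), -16687), 484) = Add(Add(-16687, Pow(3335, Rational(1, 2))), 484) = Add(-16203, Pow(3335, Rational(1, 2)))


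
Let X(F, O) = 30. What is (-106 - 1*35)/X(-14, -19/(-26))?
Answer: -47/10 ≈ -4.7000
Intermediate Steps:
(-106 - 1*35)/X(-14, -19/(-26)) = (-106 - 1*35)/30 = (-106 - 35)*(1/30) = -141*1/30 = -47/10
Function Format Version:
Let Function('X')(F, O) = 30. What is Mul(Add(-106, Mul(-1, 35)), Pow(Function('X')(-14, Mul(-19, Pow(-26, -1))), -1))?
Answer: Rational(-47, 10) ≈ -4.7000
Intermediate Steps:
Mul(Add(-106, Mul(-1, 35)), Pow(Function('X')(-14, Mul(-19, Pow(-26, -1))), -1)) = Mul(Add(-106, Mul(-1, 35)), Pow(30, -1)) = Mul(Add(-106, -35), Rational(1, 30)) = Mul(-141, Rational(1, 30)) = Rational(-47, 10)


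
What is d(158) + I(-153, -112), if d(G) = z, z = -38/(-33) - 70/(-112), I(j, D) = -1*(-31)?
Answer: 8653/264 ≈ 32.776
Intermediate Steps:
I(j, D) = 31
z = 469/264 (z = -38*(-1/33) - 70*(-1/112) = 38/33 + 5/8 = 469/264 ≈ 1.7765)
d(G) = 469/264
d(158) + I(-153, -112) = 469/264 + 31 = 8653/264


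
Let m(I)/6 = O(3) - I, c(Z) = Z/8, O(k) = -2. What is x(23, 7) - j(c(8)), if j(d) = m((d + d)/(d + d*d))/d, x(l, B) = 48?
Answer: 66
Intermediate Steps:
c(Z) = Z/8 (c(Z) = Z*(⅛) = Z/8)
m(I) = -12 - 6*I (m(I) = 6*(-2 - I) = -12 - 6*I)
j(d) = (-12 - 12*d/(d + d²))/d (j(d) = (-12 - 6*(d + d)/(d + d*d))/d = (-12 - 6*2*d/(d + d²))/d = (-12 - 12*d/(d + d²))/d)
x(23, 7) - j(c(8)) = 48 - 12*(-2 - 8/8)/(((⅛)*8)*(1 + (⅛)*8)) = 48 - 12*(-2 - 1*1)/(1*(1 + 1)) = 48 - 12*(-2 - 1)/2 = 48 - 12*(-3)/2 = 48 - 1*(-18) = 48 + 18 = 66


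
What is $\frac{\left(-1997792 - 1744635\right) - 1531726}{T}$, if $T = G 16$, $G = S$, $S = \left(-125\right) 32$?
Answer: $\frac{5274153}{64000} \approx 82.409$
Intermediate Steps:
$S = -4000$
$G = -4000$
$T = -64000$ ($T = \left(-4000\right) 16 = -64000$)
$\frac{\left(-1997792 - 1744635\right) - 1531726}{T} = \frac{\left(-1997792 - 1744635\right) - 1531726}{-64000} = \left(-3742427 - 1531726\right) \left(- \frac{1}{64000}\right) = \left(-5274153\right) \left(- \frac{1}{64000}\right) = \frac{5274153}{64000}$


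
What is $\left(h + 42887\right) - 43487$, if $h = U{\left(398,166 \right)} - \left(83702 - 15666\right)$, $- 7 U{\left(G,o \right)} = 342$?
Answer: $- \frac{480794}{7} \approx -68685.0$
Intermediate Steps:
$U{\left(G,o \right)} = - \frac{342}{7}$ ($U{\left(G,o \right)} = \left(- \frac{1}{7}\right) 342 = - \frac{342}{7}$)
$h = - \frac{476594}{7}$ ($h = - \frac{342}{7} - \left(83702 - 15666\right) = - \frac{342}{7} - 68036 = - \frac{476594}{7} \approx -68085.0$)
$\left(h + 42887\right) - 43487 = \left(- \frac{476594}{7} + 42887\right) - 43487 = - \frac{176385}{7} + \left(-99568 + 56081\right) = - \frac{176385}{7} - 43487 = - \frac{480794}{7}$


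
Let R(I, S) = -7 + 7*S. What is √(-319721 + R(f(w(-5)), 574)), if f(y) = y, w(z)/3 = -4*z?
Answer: I*√315710 ≈ 561.88*I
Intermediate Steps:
w(z) = -12*z (w(z) = 3*(-4*z) = -12*z)
√(-319721 + R(f(w(-5)), 574)) = √(-319721 + (-7 + 7*574)) = √(-319721 + (-7 + 4018)) = √(-319721 + 4011) = √(-315710) = I*√315710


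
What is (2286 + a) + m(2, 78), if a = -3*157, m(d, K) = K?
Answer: 1893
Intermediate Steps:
a = -471
(2286 + a) + m(2, 78) = (2286 - 471) + 78 = 1815 + 78 = 1893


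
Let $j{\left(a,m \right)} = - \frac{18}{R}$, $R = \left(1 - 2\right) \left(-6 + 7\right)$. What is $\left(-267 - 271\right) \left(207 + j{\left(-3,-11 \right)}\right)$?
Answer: $-121050$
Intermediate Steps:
$R = -1$ ($R = \left(-1\right) 1 = -1$)
$j{\left(a,m \right)} = 18$ ($j{\left(a,m \right)} = - \frac{18}{-1} = \left(-18\right) \left(-1\right) = 18$)
$\left(-267 - 271\right) \left(207 + j{\left(-3,-11 \right)}\right) = \left(-267 - 271\right) \left(207 + 18\right) = \left(-538\right) 225 = -121050$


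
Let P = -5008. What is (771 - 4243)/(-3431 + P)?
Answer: 3472/8439 ≈ 0.41142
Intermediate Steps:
(771 - 4243)/(-3431 + P) = (771 - 4243)/(-3431 - 5008) = -3472/(-8439) = -3472*(-1/8439) = 3472/8439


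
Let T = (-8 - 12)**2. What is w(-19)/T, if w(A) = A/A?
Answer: 1/400 ≈ 0.0025000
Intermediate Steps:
T = 400 (T = (-20)**2 = 400)
w(A) = 1
w(-19)/T = 1/400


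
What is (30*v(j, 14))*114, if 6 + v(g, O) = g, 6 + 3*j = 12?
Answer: -13680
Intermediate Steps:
j = 2 (j = -2 + (⅓)*12 = -2 + 4 = 2)
v(g, O) = -6 + g
(30*v(j, 14))*114 = (30*(-6 + 2))*114 = (30*(-4))*114 = -120*114 = -13680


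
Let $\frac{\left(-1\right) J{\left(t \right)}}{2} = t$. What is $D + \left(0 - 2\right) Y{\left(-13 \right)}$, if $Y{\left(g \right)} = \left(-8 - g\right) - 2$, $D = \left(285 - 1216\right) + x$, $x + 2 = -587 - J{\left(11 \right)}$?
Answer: $-1504$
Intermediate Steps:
$J{\left(t \right)} = - 2 t$
$x = -567$ ($x = -2 - \left(587 - 22\right) = -2 - 565 = -567$)
$D = -1498$ ($D = \left(285 - 1216\right) - 567 = -931 - 567 = -1498$)
$Y{\left(g \right)} = -10 - g$
$D + \left(0 - 2\right) Y{\left(-13 \right)} = -1498 + \left(0 - 2\right) \left(-10 - -13\right) = -1498 + \left(0 - 2\right) \left(-10 + 13\right) = -1498 - 6 = -1504$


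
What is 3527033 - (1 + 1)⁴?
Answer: 3527017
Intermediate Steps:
3527033 - (1 + 1)⁴ = 3527033 - 1*2⁴ = 3527033 - 1*16 = 3527033 - 16 = 3527017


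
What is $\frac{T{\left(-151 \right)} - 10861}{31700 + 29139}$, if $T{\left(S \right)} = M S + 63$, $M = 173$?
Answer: $- \frac{36921}{60839} \approx -0.60686$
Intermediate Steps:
$T{\left(S \right)} = 63 + 173 S$ ($T{\left(S \right)} = 173 S + 63 = 63 + 173 S$)
$\frac{T{\left(-151 \right)} - 10861}{31700 + 29139} = \frac{\left(63 + 173 \left(-151\right)\right) - 10861}{31700 + 29139} = \frac{\left(63 - 26123\right) - 10861}{60839} = \left(-26060 - 10861\right) \frac{1}{60839} = \left(-36921\right) \frac{1}{60839} = - \frac{36921}{60839}$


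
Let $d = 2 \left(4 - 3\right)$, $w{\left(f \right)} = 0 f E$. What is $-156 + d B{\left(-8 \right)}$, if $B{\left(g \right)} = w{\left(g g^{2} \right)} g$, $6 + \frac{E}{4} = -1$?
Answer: $-156$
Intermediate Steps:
$E = -28$ ($E = -24 + 4 \left(-1\right) = -24 - 4 = -28$)
$w{\left(f \right)} = 0$ ($w{\left(f \right)} = 0 f \left(-28\right) = 0 \left(-28\right) = 0$)
$d = 2$ ($d = 2 \cdot 1 = 2$)
$B{\left(g \right)} = 0$ ($B{\left(g \right)} = 0 g = 0$)
$-156 + d B{\left(-8 \right)} = -156 + 2 \cdot 0 = -156 + 0 = -156$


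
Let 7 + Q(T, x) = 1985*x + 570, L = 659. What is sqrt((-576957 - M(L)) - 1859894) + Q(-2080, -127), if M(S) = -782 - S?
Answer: -251532 + I*sqrt(2435410) ≈ -2.5153e+5 + 1560.6*I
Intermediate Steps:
Q(T, x) = 563 + 1985*x (Q(T, x) = -7 + (1985*x + 570) = -7 + (570 + 1985*x) = 563 + 1985*x)
sqrt((-576957 - M(L)) - 1859894) + Q(-2080, -127) = sqrt((-576957 - (-782 - 1*659)) - 1859894) + (563 + 1985*(-127)) = sqrt((-576957 - (-782 - 659)) - 1859894) + (563 - 252095) = sqrt((-576957 - 1*(-1441)) - 1859894) - 251532 = sqrt((-576957 + 1441) - 1859894) - 251532 = sqrt(-575516 - 1859894) - 251532 = sqrt(-2435410) - 251532 = I*sqrt(2435410) - 251532 = -251532 + I*sqrt(2435410)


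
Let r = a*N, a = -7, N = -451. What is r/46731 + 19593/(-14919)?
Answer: -289500400/232393263 ≈ -1.2457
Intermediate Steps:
r = 3157 (r = -7*(-451) = 3157)
r/46731 + 19593/(-14919) = 3157/46731 + 19593/(-14919) = 3157*(1/46731) + 19593*(-1/14919) = 3157/46731 - 6531/4973 = -289500400/232393263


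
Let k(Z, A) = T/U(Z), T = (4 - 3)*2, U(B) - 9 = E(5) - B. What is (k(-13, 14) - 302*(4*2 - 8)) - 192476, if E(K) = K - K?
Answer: -2117235/11 ≈ -1.9248e+5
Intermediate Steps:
E(K) = 0
U(B) = 9 - B (U(B) = 9 + (0 - B) = 9 - B)
T = 2 (T = 1*2 = 2)
k(Z, A) = 2/(9 - Z)
(k(-13, 14) - 302*(4*2 - 8)) - 192476 = (2/(9 - 1*(-13)) - 302*(4*2 - 8)) - 192476 = (2/(9 + 13) - 302*(8 - 8)) - 192476 = (2/22 - 302*0) - 192476 = (2*(1/22) + 0) - 192476 = (1/11 + 0) - 192476 = 1/11 - 192476 = -2117235/11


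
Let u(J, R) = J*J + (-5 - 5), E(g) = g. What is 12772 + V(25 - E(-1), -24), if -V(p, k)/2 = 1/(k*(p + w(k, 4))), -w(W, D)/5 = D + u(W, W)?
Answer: 432817535/33888 ≈ 12772.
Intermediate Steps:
u(J, R) = -10 + J**2 (u(J, R) = J**2 - 10 = -10 + J**2)
w(W, D) = 50 - 5*D - 5*W**2 (w(W, D) = -5*(D + (-10 + W**2)) = -5*(-10 + D + W**2) = 50 - 5*D - 5*W**2)
V(p, k) = -2/(k*(30 + p - 5*k**2)) (V(p, k) = -2*1/(k*(p + (50 - 5*4 - 5*k**2))) = -2*1/(k*(p + (50 - 20 - 5*k**2))) = -2*1/(k*(p + (30 - 5*k**2))) = -2*1/(k*(30 + p - 5*k**2)) = -2/(k*(30 + p - 5*k**2)))
12772 + V(25 - E(-1), -24) = 12772 + 2/(-24*(-30 - (25 - 1*(-1)) + 5*(-24)**2)) = 12772 + 2*(-1/24)/(-30 - (25 + 1) + 5*576) = 12772 + 2*(-1/24)/(-30 - 1*26 + 2880) = 12772 + 2*(-1/24)/(-30 - 26 + 2880) = 12772 + 2*(-1/24)/2824 = 12772 + 2*(-1/24)*(1/2824) = 12772 - 1/33888 = 432817535/33888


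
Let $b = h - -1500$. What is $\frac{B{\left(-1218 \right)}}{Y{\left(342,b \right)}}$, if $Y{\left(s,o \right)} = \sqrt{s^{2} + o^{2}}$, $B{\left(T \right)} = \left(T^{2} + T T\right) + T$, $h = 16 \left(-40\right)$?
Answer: $\frac{1482915 \sqrt{214141}}{214141} \approx 3204.5$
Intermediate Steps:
$h = -640$
$B{\left(T \right)} = T + 2 T^{2}$ ($B{\left(T \right)} = \left(T^{2} + T^{2}\right) + T = 2 T^{2} + T = T + 2 T^{2}$)
$b = 860$ ($b = -640 - -1500 = -640 + 1500 = 860$)
$Y{\left(s,o \right)} = \sqrt{o^{2} + s^{2}}$
$\frac{B{\left(-1218 \right)}}{Y{\left(342,b \right)}} = \frac{\left(-1218\right) \left(1 + 2 \left(-1218\right)\right)}{\sqrt{860^{2} + 342^{2}}} = \frac{\left(-1218\right) \left(1 - 2436\right)}{\sqrt{739600 + 116964}} = \frac{\left(-1218\right) \left(-2435\right)}{\sqrt{856564}} = \frac{2965830}{2 \sqrt{214141}} = 2965830 \frac{\sqrt{214141}}{428282} = \frac{1482915 \sqrt{214141}}{214141}$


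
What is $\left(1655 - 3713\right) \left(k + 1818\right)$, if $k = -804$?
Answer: $-2086812$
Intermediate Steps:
$\left(1655 - 3713\right) \left(k + 1818\right) = \left(1655 - 3713\right) \left(-804 + 1818\right) = \left(-2058\right) 1014 = -2086812$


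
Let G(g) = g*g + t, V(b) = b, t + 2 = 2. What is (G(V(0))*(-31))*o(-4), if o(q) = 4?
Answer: 0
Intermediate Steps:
t = 0 (t = -2 + 2 = 0)
G(g) = g² (G(g) = g*g + 0 = g² + 0 = g²)
(G(V(0))*(-31))*o(-4) = (0²*(-31))*4 = (0*(-31))*4 = 0*4 = 0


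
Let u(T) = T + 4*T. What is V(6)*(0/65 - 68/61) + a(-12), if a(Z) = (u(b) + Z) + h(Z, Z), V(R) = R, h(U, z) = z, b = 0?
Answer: -1872/61 ≈ -30.689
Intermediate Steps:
u(T) = 5*T
a(Z) = 2*Z (a(Z) = (5*0 + Z) + Z = (0 + Z) + Z = Z + Z = 2*Z)
V(6)*(0/65 - 68/61) + a(-12) = 6*(0/65 - 68/61) + 2*(-12) = 6*(0*(1/65) - 68*1/61) - 24 = 6*(0 - 68/61) - 24 = 6*(-68/61) - 24 = -408/61 - 24 = -1872/61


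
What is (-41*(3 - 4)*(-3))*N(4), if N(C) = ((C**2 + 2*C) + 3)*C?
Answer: -13284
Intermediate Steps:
N(C) = C*(3 + C**2 + 2*C) (N(C) = (3 + C**2 + 2*C)*C = C*(3 + C**2 + 2*C))
(-41*(3 - 4)*(-3))*N(4) = (-41*(3 - 4)*(-3))*(4*(3 + 4**2 + 2*4)) = (-(-41)*(-3))*(4*(3 + 16 + 8)) = (-41*3)*(4*27) = -123*108 = -13284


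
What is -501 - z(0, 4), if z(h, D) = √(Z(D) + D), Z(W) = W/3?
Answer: -501 - 4*√3/3 ≈ -503.31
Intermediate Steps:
Z(W) = W/3 (Z(W) = W*(⅓) = W/3)
z(h, D) = 2*√3*√D/3 (z(h, D) = √(D/3 + D) = √(4*D/3) = 2*√3*√D/3)
-501 - z(0, 4) = -501 - 2*√3*√4/3 = -501 - 2*√3*2/3 = -501 - 4*√3/3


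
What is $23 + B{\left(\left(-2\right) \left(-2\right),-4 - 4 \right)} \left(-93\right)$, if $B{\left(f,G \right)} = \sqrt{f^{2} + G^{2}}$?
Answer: $23 - 372 \sqrt{5} \approx -808.82$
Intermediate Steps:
$B{\left(f,G \right)} = \sqrt{G^{2} + f^{2}}$
$23 + B{\left(\left(-2\right) \left(-2\right),-4 - 4 \right)} \left(-93\right) = 23 + \sqrt{\left(-4 - 4\right)^{2} + \left(\left(-2\right) \left(-2\right)\right)^{2}} \left(-93\right) = 23 + \sqrt{\left(-4 - 4\right)^{2} + 4^{2}} \left(-93\right) = 23 + \sqrt{\left(-8\right)^{2} + 16} \left(-93\right) = 23 + \sqrt{64 + 16} \left(-93\right) = 23 + \sqrt{80} \left(-93\right) = 23 + 4 \sqrt{5} \left(-93\right) = 23 - 372 \sqrt{5}$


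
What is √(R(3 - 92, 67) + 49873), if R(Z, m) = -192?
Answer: √49681 ≈ 222.89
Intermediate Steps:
√(R(3 - 92, 67) + 49873) = √(-192 + 49873) = √49681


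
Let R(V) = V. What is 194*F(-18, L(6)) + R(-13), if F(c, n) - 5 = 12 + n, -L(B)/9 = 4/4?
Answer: 1539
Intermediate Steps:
L(B) = -9 (L(B) = -36/4 = -9*1 = -9)
F(c, n) = 17 + n (F(c, n) = 5 + (12 + n) = 17 + n)
194*F(-18, L(6)) + R(-13) = 194*(17 - 9) - 13 = 194*8 - 13 = 1552 - 13 = 1539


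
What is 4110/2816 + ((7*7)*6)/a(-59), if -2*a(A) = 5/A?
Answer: 48856611/7040 ≈ 6939.9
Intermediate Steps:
a(A) = -5/(2*A)
4110/2816 + ((7*7)*6)/a(-59) = 4110/2816 + ((7*7)*6)/((-5/2/(-59))) = 4110*(1/2816) + (49*6)/((-5/2*(-1/59))) = 2055/1408 + 294/(5/118) = 2055/1408 + 294*(118/5) = 2055/1408 + 34692/5 = 48856611/7040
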